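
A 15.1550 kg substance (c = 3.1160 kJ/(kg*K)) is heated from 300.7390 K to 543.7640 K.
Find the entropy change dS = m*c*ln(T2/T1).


T2/T1 = 1.8081
ln(T2/T1) = 0.5923
dS = 15.1550 * 3.1160 * 0.5923 = 27.9689 kJ/K

27.9689 kJ/K


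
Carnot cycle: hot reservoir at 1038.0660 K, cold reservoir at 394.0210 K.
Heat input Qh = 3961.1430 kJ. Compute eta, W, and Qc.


eta = 1 - 394.0210/1038.0660 = 0.6204
W = 0.6204 * 3961.1430 = 2457.6032 kJ
Qc = 3961.1430 - 2457.6032 = 1503.5398 kJ

eta = 62.0428%, W = 2457.6032 kJ, Qc = 1503.5398 kJ


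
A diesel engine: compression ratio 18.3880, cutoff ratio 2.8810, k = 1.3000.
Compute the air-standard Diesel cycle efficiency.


r^(k-1) = 2.3953
rc^k = 3.9574
eta = 0.4951 = 49.5092%

49.5092%


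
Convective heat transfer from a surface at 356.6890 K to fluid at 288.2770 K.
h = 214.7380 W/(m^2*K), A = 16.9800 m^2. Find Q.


dT = 68.4120 K
Q = 214.7380 * 16.9800 * 68.4120 = 249447.3398 W

249447.3398 W


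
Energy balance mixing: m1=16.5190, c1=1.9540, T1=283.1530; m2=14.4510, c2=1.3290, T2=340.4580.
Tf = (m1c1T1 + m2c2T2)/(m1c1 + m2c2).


num = 15678.2731
den = 51.4835
Tf = 304.5300 K

304.5300 K


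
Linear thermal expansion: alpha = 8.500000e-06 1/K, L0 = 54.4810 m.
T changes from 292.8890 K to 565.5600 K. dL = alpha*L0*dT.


dT = 272.6710 K
dL = 8.500000e-06 * 54.4810 * 272.6710 = 0.126271 m
L_final = 54.607271 m

dL = 0.126271 m


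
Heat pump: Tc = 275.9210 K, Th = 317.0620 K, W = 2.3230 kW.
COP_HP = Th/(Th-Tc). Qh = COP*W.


COP = 317.0620 / 41.1410 = 7.7067
Qh = 7.7067 * 2.3230 = 17.9027 kW

COP = 7.7067, Qh = 17.9027 kW


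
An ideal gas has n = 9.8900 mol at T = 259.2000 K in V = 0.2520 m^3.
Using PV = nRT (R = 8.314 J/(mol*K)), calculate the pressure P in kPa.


P = nRT/V = 9.8900 * 8.314 * 259.2000 / 0.2520
= 21312.8392 / 0.2520 = 84574.7589 Pa = 84.5748 kPa

84.5748 kPa


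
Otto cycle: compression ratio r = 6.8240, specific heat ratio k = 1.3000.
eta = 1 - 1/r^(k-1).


r^(k-1) = 1.7791
eta = 1 - 1/1.7791 = 0.4379 = 43.7933%

43.7933%


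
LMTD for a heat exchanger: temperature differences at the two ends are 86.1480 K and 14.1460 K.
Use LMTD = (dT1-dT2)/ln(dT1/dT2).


dT1/dT2 = 6.0899
ln(dT1/dT2) = 1.8066
LMTD = 72.0020 / 1.8066 = 39.8542 K

39.8542 K


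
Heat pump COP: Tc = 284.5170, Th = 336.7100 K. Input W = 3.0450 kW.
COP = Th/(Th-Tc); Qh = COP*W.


COP = 336.7100 / 52.1930 = 6.4512
Qh = 6.4512 * 3.0450 = 19.6441 kW

COP = 6.4512, Qh = 19.6441 kW


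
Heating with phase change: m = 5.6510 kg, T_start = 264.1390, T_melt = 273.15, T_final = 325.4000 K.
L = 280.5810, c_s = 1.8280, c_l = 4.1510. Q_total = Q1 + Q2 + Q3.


Q1 (sensible, solid) = 5.6510 * 1.8280 * 9.0110 = 93.0839 kJ
Q2 (latent) = 5.6510 * 280.5810 = 1585.5632 kJ
Q3 (sensible, liquid) = 5.6510 * 4.1510 * 52.2500 = 1225.6440 kJ
Q_total = 2904.2911 kJ

2904.2911 kJ


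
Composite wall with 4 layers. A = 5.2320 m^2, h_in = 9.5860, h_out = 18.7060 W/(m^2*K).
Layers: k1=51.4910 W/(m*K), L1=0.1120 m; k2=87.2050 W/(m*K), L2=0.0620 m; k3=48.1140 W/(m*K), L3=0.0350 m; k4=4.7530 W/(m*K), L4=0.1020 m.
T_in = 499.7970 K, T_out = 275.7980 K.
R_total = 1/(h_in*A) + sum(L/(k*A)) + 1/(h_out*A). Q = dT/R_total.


R_conv_in = 1/(9.5860*5.2320) = 0.0199
R_1 = 0.1120/(51.4910*5.2320) = 0.0004
R_2 = 0.0620/(87.2050*5.2320) = 0.0001
R_3 = 0.0350/(48.1140*5.2320) = 0.0001
R_4 = 0.1020/(4.7530*5.2320) = 0.0041
R_conv_out = 1/(18.7060*5.2320) = 0.0102
R_total = 0.0349 K/W
Q = 223.9990 / 0.0349 = 6409.3777 W

R_total = 0.0349 K/W, Q = 6409.3777 W


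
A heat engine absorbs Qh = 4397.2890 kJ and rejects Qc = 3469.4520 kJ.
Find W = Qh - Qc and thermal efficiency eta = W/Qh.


W = 4397.2890 - 3469.4520 = 927.8370 kJ
eta = 927.8370 / 4397.2890 = 0.2110 = 21.1002%

W = 927.8370 kJ, eta = 21.1002%


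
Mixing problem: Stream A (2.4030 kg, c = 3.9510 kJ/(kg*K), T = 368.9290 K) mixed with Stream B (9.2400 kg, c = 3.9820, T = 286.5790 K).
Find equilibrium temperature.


num = 14047.0013
den = 46.2879
Tf = 303.4700 K

303.4700 K


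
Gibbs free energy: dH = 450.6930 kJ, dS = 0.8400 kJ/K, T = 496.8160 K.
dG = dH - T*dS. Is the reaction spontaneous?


T*dS = 496.8160 * 0.8400 = 417.3254 kJ
dG = 450.6930 - 417.3254 = 33.3676 kJ (non-spontaneous)

dG = 33.3676 kJ, non-spontaneous


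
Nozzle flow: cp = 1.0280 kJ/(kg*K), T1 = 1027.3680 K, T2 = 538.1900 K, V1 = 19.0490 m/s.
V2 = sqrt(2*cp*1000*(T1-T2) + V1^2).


dT = 489.1780 K
2*cp*1000*dT = 1005749.9680
V1^2 = 362.8644
V2 = sqrt(1006112.8324) = 1003.0518 m/s

1003.0518 m/s


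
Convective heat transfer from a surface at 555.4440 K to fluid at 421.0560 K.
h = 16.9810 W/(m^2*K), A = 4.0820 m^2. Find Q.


dT = 134.3880 K
Q = 16.9810 * 4.0820 * 134.3880 = 9315.2980 W

9315.2980 W


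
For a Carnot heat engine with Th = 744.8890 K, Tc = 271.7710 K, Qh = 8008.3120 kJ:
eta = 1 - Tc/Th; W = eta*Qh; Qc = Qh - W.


eta = 1 - 271.7710/744.8890 = 0.6352
W = 0.6352 * 8008.3120 = 5086.4982 kJ
Qc = 8008.3120 - 5086.4982 = 2921.8138 kJ

eta = 63.5152%, W = 5086.4982 kJ, Qc = 2921.8138 kJ


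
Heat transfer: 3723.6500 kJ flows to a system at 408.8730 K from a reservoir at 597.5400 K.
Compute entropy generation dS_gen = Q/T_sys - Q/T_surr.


dS_sys = 3723.6500/408.8730 = 9.1071 kJ/K
dS_surr = -3723.6500/597.5400 = -6.2316 kJ/K
dS_gen = 9.1071 - 6.2316 = 2.8755 kJ/K (irreversible)

dS_gen = 2.8755 kJ/K, irreversible


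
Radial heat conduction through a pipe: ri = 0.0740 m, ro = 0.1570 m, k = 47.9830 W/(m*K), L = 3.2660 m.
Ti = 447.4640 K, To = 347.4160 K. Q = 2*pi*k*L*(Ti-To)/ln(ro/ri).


dT = 100.0480 K
ln(ro/ri) = 0.7522
Q = 2*pi*47.9830*3.2660*100.0480 / 0.7522 = 130969.3478 W

130969.3478 W


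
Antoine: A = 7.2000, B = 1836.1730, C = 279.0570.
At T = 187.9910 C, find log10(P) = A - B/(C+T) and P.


C+T = 467.0480
B/(C+T) = 3.9314
log10(P) = 7.2000 - 3.9314 = 3.2686
P = 10^3.2686 = 1855.9066 mmHg

1855.9066 mmHg


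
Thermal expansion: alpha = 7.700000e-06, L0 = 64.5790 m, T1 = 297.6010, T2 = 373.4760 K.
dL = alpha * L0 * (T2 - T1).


dT = 75.8750 K
dL = 7.700000e-06 * 64.5790 * 75.8750 = 0.037729 m
L_final = 64.616729 m

dL = 0.037729 m


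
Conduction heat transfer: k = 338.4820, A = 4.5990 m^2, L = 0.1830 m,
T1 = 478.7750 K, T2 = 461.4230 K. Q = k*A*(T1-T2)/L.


dT = 17.3520 K
Q = 338.4820 * 4.5990 * 17.3520 / 0.1830 = 147603.7657 W

147603.7657 W


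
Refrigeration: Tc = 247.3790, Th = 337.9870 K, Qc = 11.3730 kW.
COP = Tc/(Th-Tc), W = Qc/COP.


COP = 247.3790 / 90.6080 = 2.7302
W = 11.3730 / 2.7302 = 4.1656 kW

COP = 2.7302, W = 4.1656 kW


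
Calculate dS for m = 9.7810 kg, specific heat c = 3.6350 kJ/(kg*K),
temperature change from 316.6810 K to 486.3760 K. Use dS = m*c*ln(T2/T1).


T2/T1 = 1.5359
ln(T2/T1) = 0.4291
dS = 9.7810 * 3.6350 * 0.4291 = 15.2557 kJ/K

15.2557 kJ/K


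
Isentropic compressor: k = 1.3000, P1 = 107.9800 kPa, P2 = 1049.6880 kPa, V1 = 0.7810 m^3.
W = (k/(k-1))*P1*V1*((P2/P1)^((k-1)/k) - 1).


(k-1)/k = 0.2308
(P2/P1)^exp = 1.6902
W = 4.3333 * 107.9800 * 0.7810 * (1.6902 - 1) = 252.2220 kJ

252.2220 kJ


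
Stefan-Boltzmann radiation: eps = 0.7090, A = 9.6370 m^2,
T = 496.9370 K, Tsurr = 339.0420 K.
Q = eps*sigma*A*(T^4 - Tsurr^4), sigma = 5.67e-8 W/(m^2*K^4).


T^4 = 6.0983e+10
Tsurr^4 = 1.3213e+10
Q = 0.7090 * 5.67e-8 * 9.6370 * 4.7769e+10 = 18506.2538 W

18506.2538 W


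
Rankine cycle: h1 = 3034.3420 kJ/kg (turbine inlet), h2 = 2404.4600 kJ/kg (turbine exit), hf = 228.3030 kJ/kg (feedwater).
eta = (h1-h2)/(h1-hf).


W = 629.8820 kJ/kg
Q_in = 2806.0390 kJ/kg
eta = 0.2245 = 22.4474%

eta = 22.4474%


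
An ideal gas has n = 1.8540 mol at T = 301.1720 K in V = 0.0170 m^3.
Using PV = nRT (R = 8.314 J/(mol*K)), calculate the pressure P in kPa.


P = nRT/V = 1.8540 * 8.314 * 301.1720 / 0.0170
= 4642.3122 / 0.0170 = 273077.1877 Pa = 273.0772 kPa

273.0772 kPa


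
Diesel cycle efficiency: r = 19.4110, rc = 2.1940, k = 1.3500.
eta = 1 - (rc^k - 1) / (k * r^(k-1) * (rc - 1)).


r^(k-1) = 2.8237
rc^k = 2.8885
eta = 0.5851 = 58.5086%

58.5086%


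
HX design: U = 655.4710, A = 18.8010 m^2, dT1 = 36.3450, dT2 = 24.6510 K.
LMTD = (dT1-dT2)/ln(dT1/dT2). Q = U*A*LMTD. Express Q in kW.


LMTD = 30.1206 K
Q = 655.4710 * 18.8010 * 30.1206 = 371191.6217 W = 371.1916 kW

371.1916 kW


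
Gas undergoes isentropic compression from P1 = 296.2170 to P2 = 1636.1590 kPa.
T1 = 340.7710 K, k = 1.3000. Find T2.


(k-1)/k = 0.2308
(P2/P1)^exp = 1.4835
T2 = 340.7710 * 1.4835 = 505.5256 K

505.5256 K


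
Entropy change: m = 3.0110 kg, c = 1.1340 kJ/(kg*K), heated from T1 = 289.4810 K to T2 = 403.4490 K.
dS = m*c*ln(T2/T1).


T2/T1 = 1.3937
ln(T2/T1) = 0.3320
dS = 3.0110 * 1.1340 * 0.3320 = 1.1335 kJ/K

1.1335 kJ/K


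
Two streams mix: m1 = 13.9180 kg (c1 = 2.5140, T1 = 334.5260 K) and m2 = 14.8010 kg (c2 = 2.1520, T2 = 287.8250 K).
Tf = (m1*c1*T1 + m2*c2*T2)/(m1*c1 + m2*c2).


num = 20872.7457
den = 66.8416
Tf = 312.2718 K

312.2718 K


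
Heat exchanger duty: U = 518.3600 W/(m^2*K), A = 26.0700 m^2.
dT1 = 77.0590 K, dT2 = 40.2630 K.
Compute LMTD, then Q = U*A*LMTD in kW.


LMTD = 56.6844 K
Q = 518.3600 * 26.0700 * 56.6844 = 766012.4042 W = 766.0124 kW

766.0124 kW


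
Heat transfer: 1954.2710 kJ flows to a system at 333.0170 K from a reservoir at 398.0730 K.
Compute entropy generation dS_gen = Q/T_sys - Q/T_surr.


dS_sys = 1954.2710/333.0170 = 5.8684 kJ/K
dS_surr = -1954.2710/398.0730 = -4.9093 kJ/K
dS_gen = 5.8684 - 4.9093 = 0.9591 kJ/K (irreversible)

dS_gen = 0.9591 kJ/K, irreversible


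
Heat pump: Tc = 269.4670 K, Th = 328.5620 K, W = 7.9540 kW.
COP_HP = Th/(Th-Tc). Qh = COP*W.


COP = 328.5620 / 59.0950 = 5.5599
Qh = 5.5599 * 7.9540 = 44.2234 kW

COP = 5.5599, Qh = 44.2234 kW


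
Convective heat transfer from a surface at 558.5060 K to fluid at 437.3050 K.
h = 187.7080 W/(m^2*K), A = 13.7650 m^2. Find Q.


dT = 121.2010 K
Q = 187.7080 * 13.7650 * 121.2010 = 313159.2189 W

313159.2189 W


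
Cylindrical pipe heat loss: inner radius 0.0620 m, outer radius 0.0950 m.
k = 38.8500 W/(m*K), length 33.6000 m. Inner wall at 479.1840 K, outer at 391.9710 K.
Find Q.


dT = 87.2130 K
ln(ro/ri) = 0.4267
Q = 2*pi*38.8500*33.6000*87.2130 / 0.4267 = 1676198.6669 W

1676198.6669 W


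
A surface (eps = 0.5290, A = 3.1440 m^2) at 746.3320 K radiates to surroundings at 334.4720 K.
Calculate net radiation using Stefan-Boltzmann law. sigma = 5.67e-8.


T^4 = 3.1026e+11
Tsurr^4 = 1.2515e+10
Q = 0.5290 * 5.67e-8 * 3.1440 * 2.9775e+11 = 28078.1162 W

28078.1162 W


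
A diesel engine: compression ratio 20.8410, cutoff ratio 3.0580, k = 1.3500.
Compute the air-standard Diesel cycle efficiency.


r^(k-1) = 2.8948
rc^k = 4.5221
eta = 0.5621 = 56.2073%

56.2073%


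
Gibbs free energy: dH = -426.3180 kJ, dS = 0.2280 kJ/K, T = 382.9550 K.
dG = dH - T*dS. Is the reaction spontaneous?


T*dS = 382.9550 * 0.2280 = 87.3137 kJ
dG = -426.3180 - 87.3137 = -513.6317 kJ (spontaneous)

dG = -513.6317 kJ, spontaneous


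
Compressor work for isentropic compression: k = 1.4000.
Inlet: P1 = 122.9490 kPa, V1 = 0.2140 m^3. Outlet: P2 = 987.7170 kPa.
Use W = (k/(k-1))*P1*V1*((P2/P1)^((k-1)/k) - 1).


(k-1)/k = 0.2857
(P2/P1)^exp = 1.8136
W = 3.5000 * 122.9490 * 0.2140 * (1.8136 - 1) = 74.9248 kJ

74.9248 kJ


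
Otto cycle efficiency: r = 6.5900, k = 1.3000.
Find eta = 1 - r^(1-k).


r^(k-1) = 1.7606
eta = 1 - 1/1.7606 = 0.4320 = 43.2018%

43.2018%


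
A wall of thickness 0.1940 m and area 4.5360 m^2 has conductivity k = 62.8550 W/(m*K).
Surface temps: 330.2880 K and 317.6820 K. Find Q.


dT = 12.6060 K
Q = 62.8550 * 4.5360 * 12.6060 / 0.1940 = 18526.2896 W

18526.2896 W


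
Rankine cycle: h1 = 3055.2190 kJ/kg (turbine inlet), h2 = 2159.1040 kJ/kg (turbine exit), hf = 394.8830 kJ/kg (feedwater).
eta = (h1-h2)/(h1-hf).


W = 896.1150 kJ/kg
Q_in = 2660.3360 kJ/kg
eta = 0.3368 = 33.6843%

eta = 33.6843%


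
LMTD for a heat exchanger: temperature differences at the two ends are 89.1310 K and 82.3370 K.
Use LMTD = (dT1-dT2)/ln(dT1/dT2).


dT1/dT2 = 1.0825
ln(dT1/dT2) = 0.0793
LMTD = 6.7940 / 0.0793 = 85.6891 K

85.6891 K


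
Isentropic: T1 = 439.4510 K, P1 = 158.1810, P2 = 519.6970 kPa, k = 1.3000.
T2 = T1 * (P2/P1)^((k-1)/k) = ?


(k-1)/k = 0.2308
(P2/P1)^exp = 1.3159
T2 = 439.4510 * 1.3159 = 578.2623 K

578.2623 K


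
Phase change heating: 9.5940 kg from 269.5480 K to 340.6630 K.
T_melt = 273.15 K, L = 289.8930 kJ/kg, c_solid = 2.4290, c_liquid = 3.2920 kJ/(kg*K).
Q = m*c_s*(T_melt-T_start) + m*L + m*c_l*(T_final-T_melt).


Q1 (sensible, solid) = 9.5940 * 2.4290 * 3.6020 = 83.9404 kJ
Q2 (latent) = 9.5940 * 289.8930 = 2781.2334 kJ
Q3 (sensible, liquid) = 9.5940 * 3.2920 * 67.5130 = 2132.2933 kJ
Q_total = 4997.4671 kJ

4997.4671 kJ


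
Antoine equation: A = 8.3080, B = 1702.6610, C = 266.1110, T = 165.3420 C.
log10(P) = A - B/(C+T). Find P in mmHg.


C+T = 431.4530
B/(C+T) = 3.9463
log10(P) = 8.3080 - 3.9463 = 4.3617
P = 10^4.3617 = 22996.3135 mmHg

22996.3135 mmHg


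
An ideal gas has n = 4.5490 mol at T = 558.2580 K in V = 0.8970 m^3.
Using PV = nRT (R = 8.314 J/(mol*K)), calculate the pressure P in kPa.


P = nRT/V = 4.5490 * 8.314 * 558.2580 / 0.8970
= 21113.5330 / 0.8970 = 23537.9410 Pa = 23.5379 kPa

23.5379 kPa


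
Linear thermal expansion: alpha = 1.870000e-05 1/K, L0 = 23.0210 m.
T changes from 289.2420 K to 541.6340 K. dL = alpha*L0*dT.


dT = 252.3920 K
dL = 1.870000e-05 * 23.0210 * 252.3920 = 0.108653 m
L_final = 23.129653 m

dL = 0.108653 m


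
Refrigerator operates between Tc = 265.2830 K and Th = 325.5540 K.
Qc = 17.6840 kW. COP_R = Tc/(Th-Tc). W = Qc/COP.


COP = 265.2830 / 60.2710 = 4.4015
W = 17.6840 / 4.4015 = 4.0177 kW

COP = 4.4015, W = 4.0177 kW


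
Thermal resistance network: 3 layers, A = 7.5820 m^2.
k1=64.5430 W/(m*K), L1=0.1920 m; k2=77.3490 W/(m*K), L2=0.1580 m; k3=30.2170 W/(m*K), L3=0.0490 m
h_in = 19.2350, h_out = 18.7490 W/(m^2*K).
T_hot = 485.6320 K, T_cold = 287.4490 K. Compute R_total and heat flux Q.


R_conv_in = 1/(19.2350*7.5820) = 0.0069
R_1 = 0.1920/(64.5430*7.5820) = 0.0004
R_2 = 0.1580/(77.3490*7.5820) = 0.0003
R_3 = 0.0490/(30.2170*7.5820) = 0.0002
R_conv_out = 1/(18.7490*7.5820) = 0.0070
R_total = 0.0148 K/W
Q = 198.1830 / 0.0148 = 13420.6197 W

R_total = 0.0148 K/W, Q = 13420.6197 W


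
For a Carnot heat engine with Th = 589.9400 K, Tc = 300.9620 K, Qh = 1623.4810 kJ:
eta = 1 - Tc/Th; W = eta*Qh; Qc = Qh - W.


eta = 1 - 300.9620/589.9400 = 0.4898
W = 0.4898 * 1623.4810 = 795.2509 kJ
Qc = 1623.4810 - 795.2509 = 828.2301 kJ

eta = 48.9843%, W = 795.2509 kJ, Qc = 828.2301 kJ


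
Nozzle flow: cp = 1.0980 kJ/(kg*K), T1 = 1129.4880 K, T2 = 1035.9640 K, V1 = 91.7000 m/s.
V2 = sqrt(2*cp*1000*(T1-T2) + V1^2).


dT = 93.5240 K
2*cp*1000*dT = 205378.7040
V1^2 = 8408.8900
V2 = sqrt(213787.5940) = 462.3717 m/s

462.3717 m/s


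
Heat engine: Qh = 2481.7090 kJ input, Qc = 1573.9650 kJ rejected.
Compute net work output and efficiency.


W = 2481.7090 - 1573.9650 = 907.7440 kJ
eta = 907.7440 / 2481.7090 = 0.3658 = 36.5774%

W = 907.7440 kJ, eta = 36.5774%


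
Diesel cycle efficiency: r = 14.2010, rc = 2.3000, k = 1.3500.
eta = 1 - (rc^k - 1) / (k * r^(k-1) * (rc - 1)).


r^(k-1) = 2.5311
rc^k = 3.0785
eta = 0.5321 = 53.2102%

53.2102%


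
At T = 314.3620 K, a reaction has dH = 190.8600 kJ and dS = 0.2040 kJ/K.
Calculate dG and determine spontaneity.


T*dS = 314.3620 * 0.2040 = 64.1298 kJ
dG = 190.8600 - 64.1298 = 126.7302 kJ (non-spontaneous)

dG = 126.7302 kJ, non-spontaneous


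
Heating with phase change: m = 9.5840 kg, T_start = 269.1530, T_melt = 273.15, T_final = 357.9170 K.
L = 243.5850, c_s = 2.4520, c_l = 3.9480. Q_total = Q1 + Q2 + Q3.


Q1 (sensible, solid) = 9.5840 * 2.4520 * 3.9970 = 93.9294 kJ
Q2 (latent) = 9.5840 * 243.5850 = 2334.5186 kJ
Q3 (sensible, liquid) = 9.5840 * 3.9480 * 84.7670 = 3207.3826 kJ
Q_total = 5635.8306 kJ

5635.8306 kJ


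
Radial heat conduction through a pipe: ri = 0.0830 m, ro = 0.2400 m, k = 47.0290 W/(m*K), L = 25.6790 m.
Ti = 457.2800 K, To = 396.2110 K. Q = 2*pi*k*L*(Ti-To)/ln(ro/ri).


dT = 61.0690 K
ln(ro/ri) = 1.0618
Q = 2*pi*47.0290*25.6790*61.0690 / 1.0618 = 436417.8409 W

436417.8409 W


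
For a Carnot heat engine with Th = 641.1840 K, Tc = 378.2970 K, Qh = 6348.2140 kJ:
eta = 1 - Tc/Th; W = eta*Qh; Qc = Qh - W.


eta = 1 - 378.2970/641.1840 = 0.4100
W = 0.4100 * 6348.2140 = 2602.7832 kJ
Qc = 6348.2140 - 2602.7832 = 3745.4308 kJ

eta = 41.0002%, W = 2602.7832 kJ, Qc = 3745.4308 kJ


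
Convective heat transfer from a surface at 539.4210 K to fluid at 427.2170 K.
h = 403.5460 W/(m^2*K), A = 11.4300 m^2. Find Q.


dT = 112.2040 K
Q = 403.5460 * 11.4300 * 112.2040 = 517544.4036 W

517544.4036 W


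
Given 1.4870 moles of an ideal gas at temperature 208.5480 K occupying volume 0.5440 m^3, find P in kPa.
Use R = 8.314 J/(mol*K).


P = nRT/V = 1.4870 * 8.314 * 208.5480 / 0.5440
= 2578.2618 / 0.5440 = 4739.4519 Pa = 4.7395 kPa

4.7395 kPa


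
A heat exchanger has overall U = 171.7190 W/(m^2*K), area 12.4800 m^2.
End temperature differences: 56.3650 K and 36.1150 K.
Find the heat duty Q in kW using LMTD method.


LMTD = 45.4913 K
Q = 171.7190 * 12.4800 * 45.4913 = 97490.2621 W = 97.4903 kW

97.4903 kW


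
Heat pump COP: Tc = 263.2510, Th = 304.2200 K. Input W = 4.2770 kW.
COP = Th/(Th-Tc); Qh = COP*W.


COP = 304.2200 / 40.9690 = 7.4256
Qh = 7.4256 * 4.2770 = 31.7594 kW

COP = 7.4256, Qh = 31.7594 kW


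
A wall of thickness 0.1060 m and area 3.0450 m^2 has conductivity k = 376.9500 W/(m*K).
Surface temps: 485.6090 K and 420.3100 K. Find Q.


dT = 65.2990 K
Q = 376.9500 * 3.0450 * 65.2990 / 0.1060 = 707085.1393 W

707085.1393 W


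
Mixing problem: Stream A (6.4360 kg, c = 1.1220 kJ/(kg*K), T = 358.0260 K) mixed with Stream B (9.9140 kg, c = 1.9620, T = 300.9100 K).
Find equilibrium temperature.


num = 8438.4555
den = 26.6725
Tf = 316.3734 K

316.3734 K


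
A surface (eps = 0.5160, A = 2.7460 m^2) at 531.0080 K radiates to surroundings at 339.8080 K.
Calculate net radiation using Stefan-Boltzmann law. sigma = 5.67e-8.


T^4 = 7.9507e+10
Tsurr^4 = 1.3333e+10
Q = 0.5160 * 5.67e-8 * 2.7460 * 6.6174e+10 = 5316.4047 W

5316.4047 W


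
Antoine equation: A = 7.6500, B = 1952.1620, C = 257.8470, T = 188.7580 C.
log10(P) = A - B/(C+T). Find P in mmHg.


C+T = 446.6050
B/(C+T) = 4.3711
log10(P) = 7.6500 - 4.3711 = 3.2789
P = 10^3.2789 = 1900.5731 mmHg

1900.5731 mmHg


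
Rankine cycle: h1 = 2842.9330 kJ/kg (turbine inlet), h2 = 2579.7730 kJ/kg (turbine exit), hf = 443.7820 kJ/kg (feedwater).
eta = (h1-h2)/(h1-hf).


W = 263.1600 kJ/kg
Q_in = 2399.1510 kJ/kg
eta = 0.1097 = 10.9689%

eta = 10.9689%


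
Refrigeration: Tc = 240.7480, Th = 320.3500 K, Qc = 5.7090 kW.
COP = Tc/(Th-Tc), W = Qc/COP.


COP = 240.7480 / 79.6020 = 3.0244
W = 5.7090 / 3.0244 = 1.8876 kW

COP = 3.0244, W = 1.8876 kW


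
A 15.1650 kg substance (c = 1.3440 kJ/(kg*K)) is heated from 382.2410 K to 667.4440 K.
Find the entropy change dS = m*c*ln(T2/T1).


T2/T1 = 1.7461
ln(T2/T1) = 0.5574
dS = 15.1650 * 1.3440 * 0.5574 = 11.3609 kJ/K

11.3609 kJ/K


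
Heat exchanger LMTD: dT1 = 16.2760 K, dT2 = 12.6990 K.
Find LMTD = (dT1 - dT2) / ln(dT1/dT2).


dT1/dT2 = 1.2817
ln(dT1/dT2) = 0.2482
LMTD = 3.5770 / 0.2482 = 14.4136 K

14.4136 K


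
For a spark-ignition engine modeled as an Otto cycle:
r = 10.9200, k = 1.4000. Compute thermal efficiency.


r^(k-1) = 2.6019
eta = 1 - 1/2.6019 = 0.6157 = 61.5664%

61.5664%


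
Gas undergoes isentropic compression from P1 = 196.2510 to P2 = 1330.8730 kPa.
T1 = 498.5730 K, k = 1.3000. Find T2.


(k-1)/k = 0.2308
(P2/P1)^exp = 1.5554
T2 = 498.5730 * 1.5554 = 775.4841 K

775.4841 K


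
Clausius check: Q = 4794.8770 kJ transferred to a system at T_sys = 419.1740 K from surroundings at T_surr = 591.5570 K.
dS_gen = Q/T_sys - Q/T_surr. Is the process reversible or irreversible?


dS_sys = 4794.8770/419.1740 = 11.4389 kJ/K
dS_surr = -4794.8770/591.5570 = -8.1055 kJ/K
dS_gen = 11.4389 - 8.1055 = 3.3334 kJ/K (irreversible)

dS_gen = 3.3334 kJ/K, irreversible


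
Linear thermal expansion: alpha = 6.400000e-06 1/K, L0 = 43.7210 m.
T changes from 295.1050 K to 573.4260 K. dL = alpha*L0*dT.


dT = 278.3210 K
dL = 6.400000e-06 * 43.7210 * 278.3210 = 0.077878 m
L_final = 43.798878 m

dL = 0.077878 m


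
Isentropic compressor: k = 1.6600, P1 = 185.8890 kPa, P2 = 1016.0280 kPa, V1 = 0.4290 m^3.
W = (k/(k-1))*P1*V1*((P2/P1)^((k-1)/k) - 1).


(k-1)/k = 0.3976
(P2/P1)^exp = 1.9646
W = 2.5152 * 185.8890 * 0.4290 * (1.9646 - 1) = 193.4822 kJ

193.4822 kJ


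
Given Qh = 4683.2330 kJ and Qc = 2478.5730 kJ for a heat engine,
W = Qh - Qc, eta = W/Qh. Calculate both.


W = 4683.2330 - 2478.5730 = 2204.6600 kJ
eta = 2204.6600 / 4683.2330 = 0.4708 = 47.0756%

W = 2204.6600 kJ, eta = 47.0756%


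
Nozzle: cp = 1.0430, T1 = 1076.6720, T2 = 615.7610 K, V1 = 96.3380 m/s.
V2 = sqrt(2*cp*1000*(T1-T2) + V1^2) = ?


dT = 460.9110 K
2*cp*1000*dT = 961460.3460
V1^2 = 9281.0102
V2 = sqrt(970741.3562) = 985.2621 m/s

985.2621 m/s


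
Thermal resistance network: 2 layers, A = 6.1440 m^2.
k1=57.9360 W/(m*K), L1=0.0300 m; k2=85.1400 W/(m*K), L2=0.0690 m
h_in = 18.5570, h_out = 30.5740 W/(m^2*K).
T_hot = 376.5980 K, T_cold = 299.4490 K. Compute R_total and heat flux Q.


R_conv_in = 1/(18.5570*6.1440) = 0.0088
R_1 = 0.0300/(57.9360*6.1440) = 8.4279e-05
R_2 = 0.0690/(85.1400*6.1440) = 0.0001
R_conv_out = 1/(30.5740*6.1440) = 0.0053
R_total = 0.0143 K/W
Q = 77.1490 / 0.0143 = 5391.0715 W

R_total = 0.0143 K/W, Q = 5391.0715 W


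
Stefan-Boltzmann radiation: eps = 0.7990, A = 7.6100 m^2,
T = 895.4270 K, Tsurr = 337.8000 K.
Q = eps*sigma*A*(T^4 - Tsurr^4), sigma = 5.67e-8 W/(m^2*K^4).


T^4 = 6.4287e+11
Tsurr^4 = 1.3021e+10
Q = 0.7990 * 5.67e-8 * 7.6100 * 6.2985e+11 = 217144.3787 W

217144.3787 W


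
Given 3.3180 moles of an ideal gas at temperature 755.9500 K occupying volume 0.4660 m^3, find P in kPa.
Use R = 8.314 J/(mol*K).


P = nRT/V = 3.3180 * 8.314 * 755.9500 / 0.4660
= 20853.5248 / 0.4660 = 44750.0533 Pa = 44.7501 kPa

44.7501 kPa


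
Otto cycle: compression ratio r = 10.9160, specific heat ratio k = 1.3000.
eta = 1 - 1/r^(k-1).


r^(k-1) = 2.0484
eta = 1 - 1/2.0484 = 0.5118 = 51.1819%

51.1819%


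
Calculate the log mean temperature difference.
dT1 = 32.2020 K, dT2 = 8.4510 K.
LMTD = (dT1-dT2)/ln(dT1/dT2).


dT1/dT2 = 3.8104
ln(dT1/dT2) = 1.3377
LMTD = 23.7510 / 1.3377 = 17.7545 K

17.7545 K


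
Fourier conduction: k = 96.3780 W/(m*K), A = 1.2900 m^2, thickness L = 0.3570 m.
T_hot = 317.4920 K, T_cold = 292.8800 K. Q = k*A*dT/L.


dT = 24.6120 K
Q = 96.3780 * 1.2900 * 24.6120 / 0.3570 = 8571.2924 W

8571.2924 W


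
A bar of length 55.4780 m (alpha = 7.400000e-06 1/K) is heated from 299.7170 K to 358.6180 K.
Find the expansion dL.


dT = 58.9010 K
dL = 7.400000e-06 * 55.4780 * 58.9010 = 0.024181 m
L_final = 55.502181 m

dL = 0.024181 m


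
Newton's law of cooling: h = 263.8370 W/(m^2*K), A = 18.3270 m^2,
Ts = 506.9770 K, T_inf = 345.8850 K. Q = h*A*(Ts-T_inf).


dT = 161.0920 K
Q = 263.8370 * 18.3270 * 161.0920 = 778934.7039 W

778934.7039 W


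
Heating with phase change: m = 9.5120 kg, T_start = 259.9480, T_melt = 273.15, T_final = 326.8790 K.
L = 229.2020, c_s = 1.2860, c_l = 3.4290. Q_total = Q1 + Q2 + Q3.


Q1 (sensible, solid) = 9.5120 * 1.2860 * 13.2020 = 161.4926 kJ
Q2 (latent) = 9.5120 * 229.2020 = 2180.1694 kJ
Q3 (sensible, liquid) = 9.5120 * 3.4290 * 53.7290 = 1752.4599 kJ
Q_total = 4094.1219 kJ

4094.1219 kJ


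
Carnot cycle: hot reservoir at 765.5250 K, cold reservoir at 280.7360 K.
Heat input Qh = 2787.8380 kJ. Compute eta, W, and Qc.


eta = 1 - 280.7360/765.5250 = 0.6333
W = 0.6333 * 2787.8380 = 1765.4723 kJ
Qc = 2787.8380 - 1765.4723 = 1022.3657 kJ

eta = 63.3277%, W = 1765.4723 kJ, Qc = 1022.3657 kJ


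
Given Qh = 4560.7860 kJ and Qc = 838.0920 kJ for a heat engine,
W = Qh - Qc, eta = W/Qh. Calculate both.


W = 4560.7860 - 838.0920 = 3722.6940 kJ
eta = 3722.6940 / 4560.7860 = 0.8162 = 81.6240%

W = 3722.6940 kJ, eta = 81.6240%


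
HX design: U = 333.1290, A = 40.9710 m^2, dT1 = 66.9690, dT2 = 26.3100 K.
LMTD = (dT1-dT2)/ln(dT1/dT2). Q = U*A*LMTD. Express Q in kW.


LMTD = 43.5190 K
Q = 333.1290 * 40.9710 * 43.5190 = 593975.1920 W = 593.9752 kW

593.9752 kW


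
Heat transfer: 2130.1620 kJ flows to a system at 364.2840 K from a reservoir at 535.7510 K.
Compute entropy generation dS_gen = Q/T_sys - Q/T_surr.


dS_sys = 2130.1620/364.2840 = 5.8475 kJ/K
dS_surr = -2130.1620/535.7510 = -3.9760 kJ/K
dS_gen = 5.8475 - 3.9760 = 1.8715 kJ/K (irreversible)

dS_gen = 1.8715 kJ/K, irreversible


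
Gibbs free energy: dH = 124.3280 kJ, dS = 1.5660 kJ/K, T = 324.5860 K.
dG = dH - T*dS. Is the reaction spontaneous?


T*dS = 324.5860 * 1.5660 = 508.3017 kJ
dG = 124.3280 - 508.3017 = -383.9737 kJ (spontaneous)

dG = -383.9737 kJ, spontaneous


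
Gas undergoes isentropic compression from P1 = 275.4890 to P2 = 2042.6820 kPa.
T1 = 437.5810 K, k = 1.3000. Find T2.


(k-1)/k = 0.2308
(P2/P1)^exp = 1.5878
T2 = 437.5810 * 1.5878 = 694.7842 K

694.7842 K


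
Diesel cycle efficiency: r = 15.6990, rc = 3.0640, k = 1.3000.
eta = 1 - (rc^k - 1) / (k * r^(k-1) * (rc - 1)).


r^(k-1) = 2.2843
rc^k = 4.2872
eta = 0.4637 = 46.3693%

46.3693%


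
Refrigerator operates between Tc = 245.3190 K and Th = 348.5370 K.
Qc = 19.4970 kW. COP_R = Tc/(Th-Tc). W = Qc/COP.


COP = 245.3190 / 103.2180 = 2.3767
W = 19.4970 / 2.3767 = 8.2034 kW

COP = 2.3767, W = 8.2034 kW


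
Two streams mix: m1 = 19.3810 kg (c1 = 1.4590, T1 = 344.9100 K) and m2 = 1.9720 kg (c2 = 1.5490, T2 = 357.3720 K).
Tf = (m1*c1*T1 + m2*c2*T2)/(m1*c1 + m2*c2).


num = 10844.6169
den = 31.3315
Tf = 346.1250 K

346.1250 K


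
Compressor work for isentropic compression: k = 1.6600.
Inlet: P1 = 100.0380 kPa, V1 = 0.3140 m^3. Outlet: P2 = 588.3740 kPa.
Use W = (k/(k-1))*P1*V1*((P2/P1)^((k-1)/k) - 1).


(k-1)/k = 0.3976
(P2/P1)^exp = 2.0227
W = 2.5152 * 100.0380 * 0.3140 * (2.0227 - 1) = 80.8028 kJ

80.8028 kJ


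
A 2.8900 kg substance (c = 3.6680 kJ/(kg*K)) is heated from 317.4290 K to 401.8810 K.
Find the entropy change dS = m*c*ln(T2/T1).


T2/T1 = 1.2661
ln(T2/T1) = 0.2359
dS = 2.8900 * 3.6680 * 0.2359 = 2.5007 kJ/K

2.5007 kJ/K


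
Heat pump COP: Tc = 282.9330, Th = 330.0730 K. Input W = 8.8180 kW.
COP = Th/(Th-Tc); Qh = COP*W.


COP = 330.0730 / 47.1400 = 7.0020
Qh = 7.0020 * 8.8180 = 61.7434 kW

COP = 7.0020, Qh = 61.7434 kW


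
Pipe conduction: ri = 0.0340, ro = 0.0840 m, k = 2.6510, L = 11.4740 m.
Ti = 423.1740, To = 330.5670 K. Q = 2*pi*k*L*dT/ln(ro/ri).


dT = 92.6070 K
ln(ro/ri) = 0.9045
Q = 2*pi*2.6510*11.4740*92.6070 / 0.9045 = 19568.6417 W

19568.6417 W


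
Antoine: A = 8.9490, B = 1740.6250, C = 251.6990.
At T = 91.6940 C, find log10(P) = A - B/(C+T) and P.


C+T = 343.3930
B/(C+T) = 5.0689
log10(P) = 8.9490 - 5.0689 = 3.8801
P = 10^3.8801 = 7587.5113 mmHg

7587.5113 mmHg


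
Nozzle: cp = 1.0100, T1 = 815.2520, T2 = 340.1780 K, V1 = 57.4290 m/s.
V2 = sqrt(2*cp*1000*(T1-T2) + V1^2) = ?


dT = 475.0740 K
2*cp*1000*dT = 959649.4800
V1^2 = 3298.0900
V2 = sqrt(962947.5700) = 981.2989 m/s

981.2989 m/s


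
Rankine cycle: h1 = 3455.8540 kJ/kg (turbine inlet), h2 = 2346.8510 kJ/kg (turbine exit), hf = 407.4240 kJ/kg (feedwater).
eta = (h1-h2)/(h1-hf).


W = 1109.0030 kJ/kg
Q_in = 3048.4300 kJ/kg
eta = 0.3638 = 36.3795%

eta = 36.3795%


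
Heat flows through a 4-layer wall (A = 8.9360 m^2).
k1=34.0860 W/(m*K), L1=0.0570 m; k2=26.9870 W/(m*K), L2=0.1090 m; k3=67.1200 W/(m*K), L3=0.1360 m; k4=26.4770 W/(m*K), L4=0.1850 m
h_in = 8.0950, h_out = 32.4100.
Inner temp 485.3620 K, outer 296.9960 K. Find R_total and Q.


R_conv_in = 1/(8.0950*8.9360) = 0.0138
R_1 = 0.0570/(34.0860*8.9360) = 0.0002
R_2 = 0.1090/(26.9870*8.9360) = 0.0005
R_3 = 0.1360/(67.1200*8.9360) = 0.0002
R_4 = 0.1850/(26.4770*8.9360) = 0.0008
R_conv_out = 1/(32.4100*8.9360) = 0.0035
R_total = 0.0189 K/W
Q = 188.3660 / 0.0189 = 9953.3740 W

R_total = 0.0189 K/W, Q = 9953.3740 W


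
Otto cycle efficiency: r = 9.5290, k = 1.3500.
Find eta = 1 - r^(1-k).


r^(k-1) = 2.2012
eta = 1 - 1/2.2012 = 0.5457 = 54.5710%

54.5710%


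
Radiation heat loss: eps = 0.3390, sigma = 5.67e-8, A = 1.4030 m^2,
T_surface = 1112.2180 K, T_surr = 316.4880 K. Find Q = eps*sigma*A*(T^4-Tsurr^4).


T^4 = 1.5302e+12
Tsurr^4 = 1.0033e+10
Q = 0.3390 * 5.67e-8 * 1.4030 * 1.5202e+12 = 40996.1710 W

40996.1710 W


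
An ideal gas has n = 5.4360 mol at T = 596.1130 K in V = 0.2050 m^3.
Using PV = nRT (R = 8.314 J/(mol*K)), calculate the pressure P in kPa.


P = nRT/V = 5.4360 * 8.314 * 596.1130 / 0.2050
= 26941.2698 / 0.2050 = 131420.8283 Pa = 131.4208 kPa

131.4208 kPa


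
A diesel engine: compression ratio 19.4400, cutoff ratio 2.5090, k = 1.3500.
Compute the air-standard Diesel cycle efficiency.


r^(k-1) = 2.8252
rc^k = 3.4620
eta = 0.5722 = 57.2221%

57.2221%


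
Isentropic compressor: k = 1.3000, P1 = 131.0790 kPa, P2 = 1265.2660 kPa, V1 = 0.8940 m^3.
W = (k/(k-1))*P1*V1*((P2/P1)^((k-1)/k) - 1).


(k-1)/k = 0.2308
(P2/P1)^exp = 1.6874
W = 4.3333 * 131.0790 * 0.8940 * (1.6874 - 1) = 349.0787 kJ

349.0787 kJ


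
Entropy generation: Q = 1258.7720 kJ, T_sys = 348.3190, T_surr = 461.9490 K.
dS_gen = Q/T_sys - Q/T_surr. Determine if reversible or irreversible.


dS_sys = 1258.7720/348.3190 = 3.6138 kJ/K
dS_surr = -1258.7720/461.9490 = -2.7249 kJ/K
dS_gen = 3.6138 - 2.7249 = 0.8889 kJ/K (irreversible)

dS_gen = 0.8889 kJ/K, irreversible


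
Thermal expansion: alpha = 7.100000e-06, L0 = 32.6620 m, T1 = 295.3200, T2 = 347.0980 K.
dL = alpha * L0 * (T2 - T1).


dT = 51.7780 K
dL = 7.100000e-06 * 32.6620 * 51.7780 = 0.012007 m
L_final = 32.674007 m

dL = 0.012007 m


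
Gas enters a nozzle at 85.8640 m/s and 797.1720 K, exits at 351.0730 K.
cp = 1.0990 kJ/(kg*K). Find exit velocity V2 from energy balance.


dT = 446.0990 K
2*cp*1000*dT = 980525.6020
V1^2 = 7372.6265
V2 = sqrt(987898.2285) = 993.9307 m/s

993.9307 m/s


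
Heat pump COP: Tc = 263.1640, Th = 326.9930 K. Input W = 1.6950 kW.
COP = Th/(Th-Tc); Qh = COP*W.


COP = 326.9930 / 63.8290 = 5.1230
Qh = 5.1230 * 1.6950 = 8.6834 kW

COP = 5.1230, Qh = 8.6834 kW


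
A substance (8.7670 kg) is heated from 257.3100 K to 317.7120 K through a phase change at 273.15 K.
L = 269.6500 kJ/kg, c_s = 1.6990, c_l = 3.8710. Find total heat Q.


Q1 (sensible, solid) = 8.7670 * 1.6990 * 15.8400 = 235.9389 kJ
Q2 (latent) = 8.7670 * 269.6500 = 2364.0215 kJ
Q3 (sensible, liquid) = 8.7670 * 3.8710 * 44.5620 = 1512.3031 kJ
Q_total = 4112.2636 kJ

4112.2636 kJ


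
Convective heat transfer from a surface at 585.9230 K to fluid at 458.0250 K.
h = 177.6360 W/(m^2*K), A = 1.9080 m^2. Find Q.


dT = 127.8980 K
Q = 177.6360 * 1.9080 * 127.8980 = 43348.4037 W

43348.4037 W


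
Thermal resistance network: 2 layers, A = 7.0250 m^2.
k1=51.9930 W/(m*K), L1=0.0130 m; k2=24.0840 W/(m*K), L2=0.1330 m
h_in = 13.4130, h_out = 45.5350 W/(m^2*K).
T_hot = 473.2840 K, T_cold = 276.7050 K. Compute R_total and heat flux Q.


R_conv_in = 1/(13.4130*7.0250) = 0.0106
R_1 = 0.0130/(51.9930*7.0250) = 3.5592e-05
R_2 = 0.1330/(24.0840*7.0250) = 0.0008
R_conv_out = 1/(45.5350*7.0250) = 0.0031
R_total = 0.0146 K/W
Q = 196.5790 / 0.0146 = 13500.7720 W

R_total = 0.0146 K/W, Q = 13500.7720 W


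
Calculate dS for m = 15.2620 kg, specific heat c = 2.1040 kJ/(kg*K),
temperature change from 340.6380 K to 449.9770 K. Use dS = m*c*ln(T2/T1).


T2/T1 = 1.3210
ln(T2/T1) = 0.2784
dS = 15.2620 * 2.1040 * 0.2784 = 8.9390 kJ/K

8.9390 kJ/K


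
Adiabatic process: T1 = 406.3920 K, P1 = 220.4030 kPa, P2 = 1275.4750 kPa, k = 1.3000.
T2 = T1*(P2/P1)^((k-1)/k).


(k-1)/k = 0.2308
(P2/P1)^exp = 1.4995
T2 = 406.3920 * 1.4995 = 609.3912 K

609.3912 K


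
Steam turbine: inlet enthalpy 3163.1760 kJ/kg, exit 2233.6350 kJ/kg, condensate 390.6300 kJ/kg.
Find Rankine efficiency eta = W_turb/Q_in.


W = 929.5410 kJ/kg
Q_in = 2772.5460 kJ/kg
eta = 0.3353 = 33.5266%

eta = 33.5266%


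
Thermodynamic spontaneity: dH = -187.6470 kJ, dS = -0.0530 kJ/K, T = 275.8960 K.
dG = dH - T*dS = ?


T*dS = 275.8960 * -0.0530 = -14.6225 kJ
dG = -187.6470 + 14.6225 = -173.0245 kJ (spontaneous)

dG = -173.0245 kJ, spontaneous


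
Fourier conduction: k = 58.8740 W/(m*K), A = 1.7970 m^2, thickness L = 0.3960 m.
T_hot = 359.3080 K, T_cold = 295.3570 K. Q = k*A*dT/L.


dT = 63.9510 K
Q = 58.8740 * 1.7970 * 63.9510 / 0.3960 = 17085.3459 W

17085.3459 W


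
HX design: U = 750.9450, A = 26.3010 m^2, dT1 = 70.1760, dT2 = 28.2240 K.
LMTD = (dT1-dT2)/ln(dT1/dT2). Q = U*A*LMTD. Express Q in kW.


LMTD = 46.0589 K
Q = 750.9450 * 26.3010 * 46.0589 = 909691.1594 W = 909.6912 kW

909.6912 kW


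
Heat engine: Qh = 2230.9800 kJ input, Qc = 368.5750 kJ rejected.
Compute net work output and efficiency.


W = 2230.9800 - 368.5750 = 1862.4050 kJ
eta = 1862.4050 / 2230.9800 = 0.8348 = 83.4792%

W = 1862.4050 kJ, eta = 83.4792%


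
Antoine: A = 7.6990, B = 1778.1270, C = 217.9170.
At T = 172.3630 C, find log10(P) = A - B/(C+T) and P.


C+T = 390.2800
B/(C+T) = 4.5560
log10(P) = 7.6990 - 4.5560 = 3.1430
P = 10^3.1430 = 1389.8598 mmHg

1389.8598 mmHg


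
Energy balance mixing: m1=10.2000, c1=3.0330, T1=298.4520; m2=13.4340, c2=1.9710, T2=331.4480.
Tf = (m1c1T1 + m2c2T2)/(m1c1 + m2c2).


num = 18009.3075
den = 57.4150
Tf = 313.6690 K

313.6690 K


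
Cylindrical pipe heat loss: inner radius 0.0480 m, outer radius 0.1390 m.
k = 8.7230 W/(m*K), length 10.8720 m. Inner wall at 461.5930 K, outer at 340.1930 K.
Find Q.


dT = 121.4000 K
ln(ro/ri) = 1.0633
Q = 2*pi*8.7230*10.8720*121.4000 / 1.0633 = 68034.4874 W

68034.4874 W


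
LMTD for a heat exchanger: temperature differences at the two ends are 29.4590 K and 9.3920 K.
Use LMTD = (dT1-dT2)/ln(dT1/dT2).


dT1/dT2 = 3.1366
ln(dT1/dT2) = 1.1431
LMTD = 20.0670 / 1.1431 = 17.5543 K

17.5543 K


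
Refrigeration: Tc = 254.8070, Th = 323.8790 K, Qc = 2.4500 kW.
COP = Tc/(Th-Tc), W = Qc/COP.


COP = 254.8070 / 69.0720 = 3.6890
W = 2.4500 / 3.6890 = 0.6641 kW

COP = 3.6890, W = 0.6641 kW


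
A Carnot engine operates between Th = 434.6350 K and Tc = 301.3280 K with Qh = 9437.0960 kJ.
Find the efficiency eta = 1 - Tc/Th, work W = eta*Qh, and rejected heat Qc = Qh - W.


eta = 1 - 301.3280/434.6350 = 0.3067
W = 0.3067 * 9437.0960 = 2894.4539 kJ
Qc = 9437.0960 - 2894.4539 = 6542.6421 kJ

eta = 30.6710%, W = 2894.4539 kJ, Qc = 6542.6421 kJ


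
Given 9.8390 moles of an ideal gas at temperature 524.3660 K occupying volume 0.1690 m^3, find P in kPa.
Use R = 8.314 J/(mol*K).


P = nRT/V = 9.8390 * 8.314 * 524.3660 / 0.1690
= 42893.8970 / 0.1690 = 253810.0416 Pa = 253.8100 kPa

253.8100 kPa


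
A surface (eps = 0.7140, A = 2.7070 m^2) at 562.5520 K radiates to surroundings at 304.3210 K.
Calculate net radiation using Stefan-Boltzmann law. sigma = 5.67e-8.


T^4 = 1.0015e+11
Tsurr^4 = 8.5768e+09
Q = 0.7140 * 5.67e-8 * 2.7070 * 9.1573e+10 = 10035.4628 W

10035.4628 W


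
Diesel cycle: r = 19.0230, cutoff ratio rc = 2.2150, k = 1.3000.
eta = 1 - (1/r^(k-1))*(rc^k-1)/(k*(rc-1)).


r^(k-1) = 2.4198
rc^k = 2.8118
eta = 0.5260 = 52.5966%

52.5966%


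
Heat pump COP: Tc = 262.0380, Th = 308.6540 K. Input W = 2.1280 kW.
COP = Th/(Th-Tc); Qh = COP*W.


COP = 308.6540 / 46.6160 = 6.6212
Qh = 6.6212 * 2.1280 = 14.0899 kW

COP = 6.6212, Qh = 14.0899 kW


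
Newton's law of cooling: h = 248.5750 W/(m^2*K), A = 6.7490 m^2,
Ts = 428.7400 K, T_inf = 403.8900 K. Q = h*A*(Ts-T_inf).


dT = 24.8500 K
Q = 248.5750 * 6.7490 * 24.8500 = 41689.1720 W

41689.1720 W


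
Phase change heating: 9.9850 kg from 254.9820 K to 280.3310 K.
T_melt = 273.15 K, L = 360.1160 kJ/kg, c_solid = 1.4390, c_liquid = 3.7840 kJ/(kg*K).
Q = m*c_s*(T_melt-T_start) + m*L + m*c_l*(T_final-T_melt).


Q1 (sensible, solid) = 9.9850 * 1.4390 * 18.1680 = 261.0454 kJ
Q2 (latent) = 9.9850 * 360.1160 = 3595.7583 kJ
Q3 (sensible, liquid) = 9.9850 * 3.7840 * 7.1810 = 271.3214 kJ
Q_total = 4128.1251 kJ

4128.1251 kJ


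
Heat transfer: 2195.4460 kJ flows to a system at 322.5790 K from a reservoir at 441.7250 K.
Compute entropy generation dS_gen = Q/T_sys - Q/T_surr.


dS_sys = 2195.4460/322.5790 = 6.8059 kJ/K
dS_surr = -2195.4460/441.7250 = -4.9702 kJ/K
dS_gen = 6.8059 - 4.9702 = 1.8358 kJ/K (irreversible)

dS_gen = 1.8358 kJ/K, irreversible


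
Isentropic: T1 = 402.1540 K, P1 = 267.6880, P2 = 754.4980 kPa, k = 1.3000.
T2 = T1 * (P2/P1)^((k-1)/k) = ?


(k-1)/k = 0.2308
(P2/P1)^exp = 1.2701
T2 = 402.1540 * 1.2701 = 510.7934 K

510.7934 K


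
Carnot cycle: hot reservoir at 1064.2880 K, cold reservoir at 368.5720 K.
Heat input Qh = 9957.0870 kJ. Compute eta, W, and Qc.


eta = 1 - 368.5720/1064.2880 = 0.6537
W = 0.6537 * 9957.0870 = 6508.8630 kJ
Qc = 9957.0870 - 6508.8630 = 3448.2240 kJ

eta = 65.3691%, W = 6508.8630 kJ, Qc = 3448.2240 kJ


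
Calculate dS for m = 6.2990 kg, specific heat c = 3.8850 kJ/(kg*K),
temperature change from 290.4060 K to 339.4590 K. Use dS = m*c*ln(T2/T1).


T2/T1 = 1.1689
ln(T2/T1) = 0.1561
dS = 6.2990 * 3.8850 * 0.1561 = 3.8194 kJ/K

3.8194 kJ/K


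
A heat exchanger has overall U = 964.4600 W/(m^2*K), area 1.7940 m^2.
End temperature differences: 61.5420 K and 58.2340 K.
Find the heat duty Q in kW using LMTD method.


LMTD = 59.8728 K
Q = 964.4600 * 1.7940 * 59.8728 = 103594.3359 W = 103.5943 kW

103.5943 kW


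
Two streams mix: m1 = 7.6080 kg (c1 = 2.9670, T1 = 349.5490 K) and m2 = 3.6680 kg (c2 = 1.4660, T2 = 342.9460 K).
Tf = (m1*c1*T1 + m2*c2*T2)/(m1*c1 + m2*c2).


num = 9734.4666
den = 27.9502
Tf = 348.2787 K

348.2787 K


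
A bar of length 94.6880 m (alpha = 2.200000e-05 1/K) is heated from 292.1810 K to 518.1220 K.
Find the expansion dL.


dT = 225.9410 K
dL = 2.200000e-05 * 94.6880 * 225.9410 = 0.470666 m
L_final = 95.158666 m

dL = 0.470666 m


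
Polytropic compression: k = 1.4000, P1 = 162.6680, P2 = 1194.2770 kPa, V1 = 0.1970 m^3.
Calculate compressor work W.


(k-1)/k = 0.2857
(P2/P1)^exp = 1.7676
W = 3.5000 * 162.6680 * 0.1970 * (1.7676 - 1) = 86.0883 kJ

86.0883 kJ


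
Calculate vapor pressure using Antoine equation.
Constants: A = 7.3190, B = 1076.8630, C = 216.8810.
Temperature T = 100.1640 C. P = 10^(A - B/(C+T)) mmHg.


C+T = 317.0450
B/(C+T) = 3.3966
log10(P) = 7.3190 - 3.3966 = 3.9224
P = 10^3.9224 = 8364.4617 mmHg

8364.4617 mmHg


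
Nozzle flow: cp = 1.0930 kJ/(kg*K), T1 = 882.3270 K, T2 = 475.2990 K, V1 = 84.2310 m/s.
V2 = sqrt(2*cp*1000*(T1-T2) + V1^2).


dT = 407.0280 K
2*cp*1000*dT = 889763.2080
V1^2 = 7094.8614
V2 = sqrt(896858.0694) = 947.0259 m/s

947.0259 m/s


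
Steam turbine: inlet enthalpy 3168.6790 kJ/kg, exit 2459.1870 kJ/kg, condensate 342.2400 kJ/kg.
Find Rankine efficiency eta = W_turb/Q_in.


W = 709.4920 kJ/kg
Q_in = 2826.4390 kJ/kg
eta = 0.2510 = 25.1020%

eta = 25.1020%


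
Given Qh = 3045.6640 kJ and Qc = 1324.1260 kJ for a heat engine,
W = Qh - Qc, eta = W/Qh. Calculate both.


W = 3045.6640 - 1324.1260 = 1721.5380 kJ
eta = 1721.5380 / 3045.6640 = 0.5652 = 56.5242%

W = 1721.5380 kJ, eta = 56.5242%


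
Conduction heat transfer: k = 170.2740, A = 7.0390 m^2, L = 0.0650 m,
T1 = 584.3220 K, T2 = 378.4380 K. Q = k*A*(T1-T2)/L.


dT = 205.8840 K
Q = 170.2740 * 7.0390 * 205.8840 / 0.0650 = 3796370.1001 W

3796370.1001 W


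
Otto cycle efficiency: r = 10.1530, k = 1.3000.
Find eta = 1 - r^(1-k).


r^(k-1) = 2.0044
eta = 1 - 1/2.0044 = 0.5011 = 50.1091%

50.1091%


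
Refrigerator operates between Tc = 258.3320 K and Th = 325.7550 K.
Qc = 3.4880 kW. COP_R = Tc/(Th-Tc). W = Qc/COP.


COP = 258.3320 / 67.4230 = 3.8315
W = 3.4880 / 3.8315 = 0.9103 kW

COP = 3.8315, W = 0.9103 kW
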